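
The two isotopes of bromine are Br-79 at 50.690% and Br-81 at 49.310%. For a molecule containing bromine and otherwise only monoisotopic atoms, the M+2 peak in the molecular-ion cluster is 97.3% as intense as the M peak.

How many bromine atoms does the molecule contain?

1

The M+2/M ratio from n Br atoms is n · q/p = n · 0.49310/0.50690.
n = 0.973 × 0.50690/0.49310 = 1.00 ≈ 1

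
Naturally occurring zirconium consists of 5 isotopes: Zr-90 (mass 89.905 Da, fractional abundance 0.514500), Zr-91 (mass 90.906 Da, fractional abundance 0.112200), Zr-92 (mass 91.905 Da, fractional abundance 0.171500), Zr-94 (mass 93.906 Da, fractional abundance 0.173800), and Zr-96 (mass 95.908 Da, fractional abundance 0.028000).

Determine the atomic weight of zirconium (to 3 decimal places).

Weight each isotope mass by its fractional abundance: 0.514500 × 89.905 + 0.112200 × 90.906 + 0.171500 × 91.905 + 0.173800 × 93.906 + 0.028000 × 95.908
= 46.2561 + 10.1997 + 15.7617 + 16.3209 + 2.6854 = 91.2238 Da

91.224 Da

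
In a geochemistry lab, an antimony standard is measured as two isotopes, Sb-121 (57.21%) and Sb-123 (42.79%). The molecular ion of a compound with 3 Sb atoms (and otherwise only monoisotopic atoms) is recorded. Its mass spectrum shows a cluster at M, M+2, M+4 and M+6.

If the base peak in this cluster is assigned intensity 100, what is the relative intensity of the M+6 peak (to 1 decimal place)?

18.6

(0.5721 + 0.4279)^3 gives M 0.1872, M+2 0.4202, M+4 0.3143, M+6 0.0783; the largest is M+2.
P(M+2) = C(3,1) × 0.5721^2 × 0.4279^1 = 3 × 0.32729841 × 0.4279 = 0.420153 (base)
P(M+6) = C(3,3) × 0.5721^0 × 0.4279^3 = 1 × 1.0000 × 0.07834781 = 0.078348
Relative intensity = 0.078348 / 0.420153 × 100 = 18.6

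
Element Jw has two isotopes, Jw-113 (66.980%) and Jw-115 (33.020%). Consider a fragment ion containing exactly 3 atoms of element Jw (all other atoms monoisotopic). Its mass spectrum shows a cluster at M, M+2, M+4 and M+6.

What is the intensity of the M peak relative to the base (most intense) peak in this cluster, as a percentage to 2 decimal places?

67.62%

(0.66980 + 0.33020)^3 gives M 0.3005, M+2 0.4444, M+4 0.2191, M+6 0.0360; the largest is M+2.
P(M+2) = C(3,1) × 0.66980^2 × 0.33020^1 = 3 × 0.44863204 × 0.3302 = 0.444415 (base)
P(M) = C(3,0) × 0.66980^3 × 0.33020^0 = 1 × 0.30049374 × 1.0000 = 0.300494
Relative intensity = 0.300494 / 0.444415 × 100 = 67.62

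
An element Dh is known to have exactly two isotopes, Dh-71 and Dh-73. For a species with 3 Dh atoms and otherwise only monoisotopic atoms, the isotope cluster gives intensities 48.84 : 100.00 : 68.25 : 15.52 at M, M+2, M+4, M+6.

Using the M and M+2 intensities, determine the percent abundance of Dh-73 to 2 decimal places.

40.56%

Write p for the Dh-71 fraction. I(M+2)/I(M) = [C(3,1)·p^2·(1−p)] / p^3 = 3·(1−p)/p = 100.00/48.84 = 2.0475
(1−p)/p = 2.0475/3 = 0.6825  ⇒  p = 1/(1 + 0.6825) = 0.5944
Dh-71: 59.44%, Dh-73: 40.56%.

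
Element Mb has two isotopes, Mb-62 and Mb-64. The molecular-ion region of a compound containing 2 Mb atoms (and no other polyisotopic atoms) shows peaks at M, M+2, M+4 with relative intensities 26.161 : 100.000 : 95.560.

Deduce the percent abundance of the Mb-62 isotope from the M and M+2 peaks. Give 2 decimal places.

Write p for the Mb-62 fraction. I(M+2)/I(M) = [C(2,1)·p^1·(1−p)] / p^2 = 2·(1−p)/p = 100.000/26.161 = 3.8225
(1−p)/p = 3.8225/2 = 1.9112  ⇒  p = 1/(1 + 1.9112) = 0.3435
Mb-62: 34.35%, Mb-64: 65.65%.

34.35%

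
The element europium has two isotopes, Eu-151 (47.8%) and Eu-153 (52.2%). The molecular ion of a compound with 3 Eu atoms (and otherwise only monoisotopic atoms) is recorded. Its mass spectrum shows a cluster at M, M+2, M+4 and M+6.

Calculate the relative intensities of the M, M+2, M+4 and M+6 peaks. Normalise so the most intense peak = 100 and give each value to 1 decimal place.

The 3 Eu atoms are independent, so intensities follow the terms of (0.478 + 0.522)^3.
P(M) = 0.478^3 = 0.109215
P(M+2) = 3 × 0.478^2 × 0.522^1 = 0.357806
P(M+4) = 3 × 0.478^1 × 0.522^2 = 0.390742
P(M+6) = 0.522^3 = 0.142237
The M+4 peak is largest (0.390742); scaling to 100 gives 28.0 : 91.6 : 100.0 : 36.4.

28.0 : 91.6 : 100.0 : 36.4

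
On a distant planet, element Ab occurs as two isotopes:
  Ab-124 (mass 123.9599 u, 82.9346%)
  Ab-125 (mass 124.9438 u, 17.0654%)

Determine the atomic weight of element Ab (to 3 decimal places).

124.128 u

Average mass = Σ (abundance × isotope mass) = 0.829346 × 123.9599 + 0.170654 × 124.9438
= 102.80565 + 21.32216 = 124.12781 u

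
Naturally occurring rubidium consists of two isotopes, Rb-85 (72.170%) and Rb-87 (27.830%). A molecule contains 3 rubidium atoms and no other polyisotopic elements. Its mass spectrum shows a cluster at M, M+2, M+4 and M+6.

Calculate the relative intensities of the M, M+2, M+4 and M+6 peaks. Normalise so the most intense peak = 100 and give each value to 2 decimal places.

86.44 : 100.00 : 38.56 : 4.96

The 3 Rb atoms are independent, so intensities follow the terms of (0.72170 + 0.27830)^3.
P(M) = 0.72170^3 = 0.375898
P(M+2) = 3 × 0.72170^2 × 0.27830^1 = 0.434858
P(M+4) = 3 × 0.72170^1 × 0.27830^2 = 0.167689
P(M+6) = 0.27830^3 = 0.021555
The M+2 peak is largest (0.434858); scaling to 100 gives 86.44 : 100.00 : 38.56 : 4.96.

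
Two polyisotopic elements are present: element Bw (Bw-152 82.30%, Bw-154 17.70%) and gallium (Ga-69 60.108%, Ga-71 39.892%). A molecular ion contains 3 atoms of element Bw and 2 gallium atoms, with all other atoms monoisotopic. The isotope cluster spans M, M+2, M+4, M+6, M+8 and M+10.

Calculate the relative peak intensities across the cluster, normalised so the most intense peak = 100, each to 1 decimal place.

Element Bw pattern (n=3): 0.55744177 : 0.3596617 : 0.0773513 : 0.00554523
Gallium pattern (n=2): 0.36129717 : 0.47956567 : 0.15913717
Convolve the two distributions (both contribute in 2-u steps):
  M: 0.55744177×0.36129717 = 0.201402
  M+2: 0.55744177×0.47956567 + 0.3596617×0.36129717 = 0.397275
  M+4: 0.55744177×0.15913717 + 0.3596617×0.47956567 + 0.0773513×0.36129717 = 0.289138
  M+6: 0.3596617×0.15913717 + 0.0773513×0.47956567 + 0.00554523×0.36129717 = 0.096334
  M+8: 0.0773513×0.15913717 + 0.00554523×0.47956567 = 0.014969
  M+10: 0.00554523×0.15913717 = 0.000882
Scale to base peak (0.397275) = 100: 50.7 : 100.0 : 72.8 : 24.2 : 3.8 : 0.2

50.7 : 100.0 : 72.8 : 24.2 : 3.8 : 0.2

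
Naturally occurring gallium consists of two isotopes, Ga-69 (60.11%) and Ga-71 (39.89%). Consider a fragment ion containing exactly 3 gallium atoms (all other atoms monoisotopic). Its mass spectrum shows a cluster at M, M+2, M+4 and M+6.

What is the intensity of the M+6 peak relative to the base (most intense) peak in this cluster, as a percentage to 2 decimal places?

Term probabilities: M 0.2172, M+2 0.4324, M+4 0.2869, M+6 0.0635. Base peak = M+2.
P(M+2) = C(3,1) × 0.6011^2 × 0.3989^1 = 3 × 0.36132121 × 0.3989 = 0.432393 (base)
P(M+6) = C(3,3) × 0.6011^0 × 0.3989^3 = 1 × 1.0000 × 0.06347345 = 0.063473
Relative intensity = 0.063473 / 0.432393 × 100 = 14.68

14.68%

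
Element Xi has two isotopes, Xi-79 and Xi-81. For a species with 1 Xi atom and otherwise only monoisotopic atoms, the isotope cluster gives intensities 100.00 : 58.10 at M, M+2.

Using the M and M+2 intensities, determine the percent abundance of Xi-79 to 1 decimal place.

63.3%

If p is the fraction of Xi that is Xi-79, then I(M+2)/I(M) = [C(1,1)·p^0·(1−p)] / p^1 = 1·(1−p)/p = 58.10/100.00 = 0.5810
(1−p)/p = 0.5810/1 = 0.5810  ⇒  p = 1/(1 + 0.5810) = 0.6325
Xi-79: 63.3%, Xi-81: 36.7%.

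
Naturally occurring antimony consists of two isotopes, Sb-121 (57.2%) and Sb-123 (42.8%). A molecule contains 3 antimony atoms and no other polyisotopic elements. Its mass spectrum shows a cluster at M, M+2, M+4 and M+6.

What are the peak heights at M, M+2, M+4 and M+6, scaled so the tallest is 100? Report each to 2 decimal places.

Each Sb atom is independently Sb-121 (p = 0.572) or Sb-123 (q = 0.428); the cluster is the binomial expansion (p + q)^3.
P(M) = 0.572^3 = 0.187149
P(M+2) = 3 × 0.572^2 × 0.428^1 = 0.420104
P(M+4) = 3 × 0.572^1 × 0.428^2 = 0.314344
P(M+6) = 0.428^3 = 0.078403
The M+2 peak is largest (0.420104); scaling to 100 gives 44.55 : 100.00 : 74.83 : 18.66.

44.55 : 100.00 : 74.83 : 18.66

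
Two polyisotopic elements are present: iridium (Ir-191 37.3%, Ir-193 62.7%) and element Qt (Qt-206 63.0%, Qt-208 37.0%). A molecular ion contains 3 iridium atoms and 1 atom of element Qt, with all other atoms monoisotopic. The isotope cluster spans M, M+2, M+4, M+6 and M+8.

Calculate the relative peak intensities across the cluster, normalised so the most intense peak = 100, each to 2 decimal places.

8.74 : 49.22 : 100.00 : 85.05 : 24.39

Iridium pattern (n=3): 0.05189512 : 0.26170165 : 0.43991135 : 0.24649188
Element Qt pattern (n=1): 0.6300 : 0.3700
Convolve the two distributions (both contribute in 2-u steps):
  M: 0.05189512×0.6300 = 0.032694
  M+2: 0.05189512×0.3700 + 0.26170165×0.6300 = 0.184073
  M+4: 0.26170165×0.3700 + 0.43991135×0.6300 = 0.373974
  M+6: 0.43991135×0.3700 + 0.24649188×0.6300 = 0.318057
  M+8: 0.24649188×0.3700 = 0.091202
Scale to base peak (0.373974) = 100: 8.74 : 49.22 : 100.00 : 85.05 : 24.39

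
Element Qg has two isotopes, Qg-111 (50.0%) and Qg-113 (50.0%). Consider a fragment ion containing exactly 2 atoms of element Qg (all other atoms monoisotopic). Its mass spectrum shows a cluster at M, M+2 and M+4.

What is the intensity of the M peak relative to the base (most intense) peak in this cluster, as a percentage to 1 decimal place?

(0.500 + 0.500)^2 gives M 0.2500, M+2 0.5000, M+4 0.2500; the largest is M+2.
P(M+2) = C(2,1) × 0.500^1 × 0.500^1 = 2 × 0.5000 × 0.5000 = 0.500000 (base)
P(M) = C(2,0) × 0.500^2 × 0.500^0 = 1 × 0.2500 × 1.0000 = 0.250000
Relative intensity = 0.250000 / 0.500000 × 100 = 50.0

50.0%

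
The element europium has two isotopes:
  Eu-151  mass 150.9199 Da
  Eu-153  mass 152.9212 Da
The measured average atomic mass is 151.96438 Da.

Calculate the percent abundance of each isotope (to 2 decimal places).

Eu-151: 47.81%, Eu-153: 52.19%

With x = fraction of Eu-151 (so Eu-153 is 1 − x):
150.9199·x + 152.9212·(1 − x) = 151.96438
(150.9199 − 152.9212)·x = 151.96438 − 152.9212
x = -0.95682 / -2.0013 = 0.47810 → 47.81% Eu-151, 52.19% Eu-153.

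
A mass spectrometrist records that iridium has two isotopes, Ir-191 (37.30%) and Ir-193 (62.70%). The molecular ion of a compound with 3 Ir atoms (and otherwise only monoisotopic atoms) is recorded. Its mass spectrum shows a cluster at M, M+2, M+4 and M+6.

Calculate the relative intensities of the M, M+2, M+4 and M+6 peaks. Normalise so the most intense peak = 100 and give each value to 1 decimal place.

11.8 : 59.5 : 100.0 : 56.0

The 3 Ir atoms are independent, so intensities follow the terms of (0.3730 + 0.6270)^3.
P(M) = 0.3730^3 = 0.051895
P(M+2) = 3 × 0.3730^2 × 0.6270^1 = 0.261702
P(M+4) = 3 × 0.3730^1 × 0.6270^2 = 0.439911
P(M+6) = 0.6270^3 = 0.246492
The M+4 peak is largest (0.439911); scaling to 100 gives 11.8 : 59.5 : 100.0 : 56.0.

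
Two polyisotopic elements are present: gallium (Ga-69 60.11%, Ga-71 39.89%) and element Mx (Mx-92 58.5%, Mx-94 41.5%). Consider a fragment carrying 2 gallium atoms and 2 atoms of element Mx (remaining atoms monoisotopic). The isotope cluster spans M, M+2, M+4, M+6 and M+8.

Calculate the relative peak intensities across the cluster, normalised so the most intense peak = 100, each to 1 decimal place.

35.4 : 97.1 : 100.0 : 45.7 : 7.8

Gallium pattern (n=2): 0.36132121 : 0.47955758 : 0.15912121
Element Mx pattern (n=2): 0.342225 : 0.48555 : 0.172225
Convolve the two distributions (both contribute in 2-u steps):
  M: 0.36132121×0.342225 = 0.123653
  M+2: 0.36132121×0.48555 + 0.47955758×0.342225 = 0.339556
  M+4: 0.36132121×0.172225 + 0.47955758×0.48555 + 0.15912121×0.342225 = 0.349533
  M+6: 0.47955758×0.172225 + 0.15912121×0.48555 = 0.159853
  M+8: 0.15912121×0.172225 = 0.027405
Scale to base peak (0.349533) = 100: 35.4 : 97.1 : 100.0 : 45.7 : 7.8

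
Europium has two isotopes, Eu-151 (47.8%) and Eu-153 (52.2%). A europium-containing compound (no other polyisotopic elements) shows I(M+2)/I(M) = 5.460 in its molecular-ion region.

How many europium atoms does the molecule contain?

5

For n independent Eu atoms, I(M+2)/I(M) = n · (abundance Eu-153) / (abundance Eu-151) = n · 0.522/0.478.
n = 5.460 × 0.478/0.522 = 5.00 ≈ 5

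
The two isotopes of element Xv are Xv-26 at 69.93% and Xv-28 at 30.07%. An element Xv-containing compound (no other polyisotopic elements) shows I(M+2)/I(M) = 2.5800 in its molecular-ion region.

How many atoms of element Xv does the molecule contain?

With n Xv atoms, P(M+2)/P(M) = C(n,1)·p^(n−1)q / p^n = n·q/p = n · 0.3007/0.6993.
n = 2.5800 × 0.6993/0.3007 = 6.00 ≈ 6

6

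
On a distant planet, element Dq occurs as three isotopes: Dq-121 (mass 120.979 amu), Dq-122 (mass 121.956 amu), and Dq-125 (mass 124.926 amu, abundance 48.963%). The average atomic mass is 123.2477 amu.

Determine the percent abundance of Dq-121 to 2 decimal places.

The remaining 51.037% is split between Dq-121 (fraction x) and Dq-122 (fraction 0.51037 − x).
Substituting: 120.979x + 121.956(0.51037 − x) = 62.08018262
(120.979 − 121.956)x = -0.1625011  ⇒  x = 0.16633, y = 0.34404
Dq-121: 16.63%, Dq-122: 34.40%.

16.63%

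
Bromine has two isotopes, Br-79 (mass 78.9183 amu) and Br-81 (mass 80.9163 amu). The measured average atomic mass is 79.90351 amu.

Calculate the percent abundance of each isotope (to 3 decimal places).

Writing the weighted mean with unknown fraction x of Br-79:
78.9183·x + 80.9163·(1 − x) = 79.90351
(78.9183 − 80.9163)·x = 79.90351 − 80.9163
x = -1.01279 / -1.9980 = 0.50690 → 50.690% Br-79, 49.310% Br-81.

Br-79: 50.690%, Br-81: 49.310%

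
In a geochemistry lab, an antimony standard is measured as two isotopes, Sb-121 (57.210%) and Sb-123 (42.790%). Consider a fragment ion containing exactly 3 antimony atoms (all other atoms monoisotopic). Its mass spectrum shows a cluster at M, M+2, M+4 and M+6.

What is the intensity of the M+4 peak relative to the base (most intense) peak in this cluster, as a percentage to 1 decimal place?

Term probabilities: M 0.1872, M+2 0.4202, M+4 0.3143, M+6 0.0783. Base peak = M+2.
P(M+2) = C(3,1) × 0.57210^2 × 0.42790^1 = 3 × 0.32729841 × 0.4279 = 0.420153 (base)
P(M+4) = C(3,2) × 0.57210^1 × 0.42790^2 = 3 × 0.5721 × 0.18309841 = 0.314252
Relative intensity = 0.314252 / 0.420153 × 100 = 74.8

74.8%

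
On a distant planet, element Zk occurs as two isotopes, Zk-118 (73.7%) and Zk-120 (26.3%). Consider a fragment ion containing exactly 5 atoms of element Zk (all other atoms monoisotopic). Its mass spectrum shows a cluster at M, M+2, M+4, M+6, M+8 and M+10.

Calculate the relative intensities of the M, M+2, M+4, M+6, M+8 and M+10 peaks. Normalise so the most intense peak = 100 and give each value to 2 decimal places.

The 5 Zk atoms are independent, so intensities follow the terms of (0.737 + 0.263)^5.
P(M) = 0.737^5 = 0.217439
P(M+2) = 5 × 0.737^4 × 0.263^1 = 0.387968
P(M+4) = 10 × 0.737^3 × 0.263^2 = 0.276894
P(M+6) = 10 × 0.737^2 × 0.263^3 = 0.098810
P(M+8) = 5 × 0.737^1 × 0.263^4 = 0.017630
P(M+10) = 0.263^5 = 0.001258
The M+2 peak is largest (0.387968); scaling to 100 gives 56.05 : 100.00 : 71.37 : 25.47 : 4.54 : 0.32.

56.05 : 100.00 : 71.37 : 25.47 : 4.54 : 0.32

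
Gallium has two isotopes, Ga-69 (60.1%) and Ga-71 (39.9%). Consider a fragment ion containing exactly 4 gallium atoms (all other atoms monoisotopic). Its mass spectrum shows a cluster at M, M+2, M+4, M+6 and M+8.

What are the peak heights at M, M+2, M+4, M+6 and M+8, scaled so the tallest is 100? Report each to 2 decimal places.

37.66 : 100.00 : 99.58 : 44.08 : 7.32

The 4 Ga atoms are independent, so intensities follow the terms of (0.601 + 0.399)^4.
P(M) = 0.601^4 = 0.130466
P(M+2) = 4 × 0.601^3 × 0.399^1 = 0.346463
P(M+4) = 6 × 0.601^2 × 0.399^2 = 0.345021
P(M+6) = 4 × 0.601^1 × 0.399^3 = 0.152705
P(M+8) = 0.399^4 = 0.025345
The M+2 peak is largest (0.346463); scaling to 100 gives 37.66 : 100.00 : 99.58 : 44.08 : 7.32.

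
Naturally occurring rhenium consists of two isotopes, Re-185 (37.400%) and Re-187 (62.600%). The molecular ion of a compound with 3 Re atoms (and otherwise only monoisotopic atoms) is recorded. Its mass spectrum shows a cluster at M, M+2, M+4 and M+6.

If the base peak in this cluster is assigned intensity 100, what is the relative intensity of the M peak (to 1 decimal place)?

11.9

(0.37400 + 0.62600)^3 gives M 0.0523, M+2 0.2627, M+4 0.4397, M+6 0.2453; the largest is M+4.
P(M+4) = C(3,2) × 0.37400^1 × 0.62600^2 = 3 × 0.3740 × 0.391876 = 0.439685 (base)
P(M) = C(3,0) × 0.37400^3 × 0.62600^0 = 1 × 0.05231362 × 1.0000 = 0.052314
Relative intensity = 0.052314 / 0.439685 × 100 = 11.9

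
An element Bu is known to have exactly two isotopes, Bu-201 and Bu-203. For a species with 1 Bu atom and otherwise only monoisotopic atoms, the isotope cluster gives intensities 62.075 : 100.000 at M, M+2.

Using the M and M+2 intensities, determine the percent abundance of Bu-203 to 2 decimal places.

61.70%

Write p for the Bu-201 fraction. I(M+2)/I(M) = [C(1,1)·p^0·(1−p)] / p^1 = 1·(1−p)/p = 100.000/62.075 = 1.6110
(1−p)/p = 1.6110/1 = 1.6110  ⇒  p = 1/(1 + 1.6110) = 0.3830
Bu-201: 38.30%, Bu-203: 61.70%.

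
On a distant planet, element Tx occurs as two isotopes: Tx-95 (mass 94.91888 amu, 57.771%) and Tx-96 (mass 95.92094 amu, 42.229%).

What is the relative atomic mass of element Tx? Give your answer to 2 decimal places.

Average mass = Σ (abundance × isotope mass) = 0.57771 × 94.91888 + 0.42229 × 95.92094
= 54.835586 + 40.506454 = 95.342040 amu

95.34 amu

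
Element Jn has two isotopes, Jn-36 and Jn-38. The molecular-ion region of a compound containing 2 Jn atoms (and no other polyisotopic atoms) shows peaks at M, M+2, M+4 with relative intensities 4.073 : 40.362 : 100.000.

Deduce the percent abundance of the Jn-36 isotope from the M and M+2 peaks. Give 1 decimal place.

16.8%

If p is the fraction of Jn that is Jn-36, then I(M+2)/I(M) = [C(2,1)·p^1·(1−p)] / p^2 = 2·(1−p)/p = 40.362/4.073 = 9.9096
(1−p)/p = 9.9096/2 = 4.9548  ⇒  p = 1/(1 + 4.9548) = 0.1679
Jn-36: 16.8%, Jn-38: 83.2%.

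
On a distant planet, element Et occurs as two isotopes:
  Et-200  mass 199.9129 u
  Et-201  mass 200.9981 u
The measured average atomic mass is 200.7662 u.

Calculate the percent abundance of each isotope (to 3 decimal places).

Et-200: 21.369%, Et-201: 78.631%

With x = fraction of Et-200 (so Et-201 is 1 − x):
199.9129·x + 200.9981·(1 − x) = 200.7662
(199.9129 − 200.9981)·x = 200.7662 − 200.9981
x = -0.2319 / -1.0852 = 0.21369 → 21.369% Et-200, 78.631% Et-201.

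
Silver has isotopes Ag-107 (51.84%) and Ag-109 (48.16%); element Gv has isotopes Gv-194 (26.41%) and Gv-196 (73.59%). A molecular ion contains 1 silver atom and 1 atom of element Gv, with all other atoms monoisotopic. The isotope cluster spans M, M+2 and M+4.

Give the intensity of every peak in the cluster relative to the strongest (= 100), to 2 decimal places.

Silver pattern (n=1): 0.5184 : 0.4816
Element Gv pattern (n=1): 0.2641 : 0.7359
Convolve the two distributions (both contribute in 2-u steps):
  M: 0.5184×0.2641 = 0.136909
  M+2: 0.5184×0.7359 + 0.4816×0.2641 = 0.508681
  M+4: 0.4816×0.7359 = 0.354409
Scale to base peak (0.508681) = 100: 26.91 : 100.00 : 69.67

26.91 : 100.00 : 69.67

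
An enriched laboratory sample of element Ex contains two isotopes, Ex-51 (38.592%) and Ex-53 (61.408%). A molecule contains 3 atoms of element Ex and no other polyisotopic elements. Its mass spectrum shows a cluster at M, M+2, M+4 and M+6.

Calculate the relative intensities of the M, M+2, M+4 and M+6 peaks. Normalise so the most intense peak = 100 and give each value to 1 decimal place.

Each Ex atom is independently Ex-51 (p = 0.38592) or Ex-53 (q = 0.61408); the cluster is the binomial expansion (p + q)^3.
P(M) = 0.38592^3 = 0.057477
P(M+2) = 3 × 0.38592^2 × 0.61408^1 = 0.274373
P(M+4) = 3 × 0.38592^1 × 0.61408^2 = 0.436585
P(M+6) = 0.61408^3 = 0.231566
The M+4 peak is largest (0.436585); scaling to 100 gives 13.2 : 62.8 : 100.0 : 53.0.

13.2 : 62.8 : 100.0 : 53.0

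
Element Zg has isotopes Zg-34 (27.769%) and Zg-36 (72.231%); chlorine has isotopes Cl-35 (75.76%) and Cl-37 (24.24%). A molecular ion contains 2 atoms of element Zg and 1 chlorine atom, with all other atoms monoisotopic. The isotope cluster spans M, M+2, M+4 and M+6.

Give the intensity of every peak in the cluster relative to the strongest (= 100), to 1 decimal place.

Element Zg pattern (n=2): 0.07711174 : 0.40115653 : 0.52173174
Chlorine pattern (n=1): 0.7576 : 0.2424
Convolve the two distributions (both contribute in 2-u steps):
  M: 0.07711174×0.7576 = 0.058420
  M+2: 0.07711174×0.2424 + 0.40115653×0.7576 = 0.322608
  M+4: 0.40115653×0.2424 + 0.52173174×0.7576 = 0.492504
  M+6: 0.52173174×0.2424 = 0.126468
Scale to base peak (0.492504) = 100: 11.9 : 65.5 : 100.0 : 25.7

11.9 : 65.5 : 100.0 : 25.7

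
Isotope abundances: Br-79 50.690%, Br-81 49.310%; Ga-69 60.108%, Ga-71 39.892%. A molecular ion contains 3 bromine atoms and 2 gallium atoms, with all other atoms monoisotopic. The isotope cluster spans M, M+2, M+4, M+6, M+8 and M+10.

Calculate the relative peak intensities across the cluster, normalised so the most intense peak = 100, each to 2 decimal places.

Bromine pattern (n=3): 0.13024674 : 0.3801026 : 0.36975457 : 0.11989609
Gallium pattern (n=2): 0.36129717 : 0.47956567 : 0.15913717
Convolve the two distributions (both contribute in 2-u steps):
  M: 0.13024674×0.36129717 = 0.047058
  M+2: 0.13024674×0.47956567 + 0.3801026×0.36129717 = 0.199792
  M+4: 0.13024674×0.15913717 + 0.3801026×0.47956567 + 0.36975457×0.36129717 = 0.336603
  M+6: 0.3801026×0.15913717 + 0.36975457×0.47956567 + 0.11989609×0.36129717 = 0.281128
  M+8: 0.36975457×0.15913717 + 0.11989609×0.47956567 = 0.116340
  M+10: 0.11989609×0.15913717 = 0.019080
Scale to base peak (0.336603) = 100: 13.98 : 59.36 : 100.00 : 83.52 : 34.56 : 5.67

13.98 : 59.36 : 100.00 : 83.52 : 34.56 : 5.67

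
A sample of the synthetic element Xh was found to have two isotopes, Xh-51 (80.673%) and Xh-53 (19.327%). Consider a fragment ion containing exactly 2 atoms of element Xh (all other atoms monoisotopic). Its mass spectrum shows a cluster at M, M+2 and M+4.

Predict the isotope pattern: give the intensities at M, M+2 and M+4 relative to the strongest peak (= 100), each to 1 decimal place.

Expanding (0.80673 + 0.19327)^2:
P(M) = 0.80673^2 = 0.650813
P(M+2) = 2 × 0.80673^1 × 0.19327^1 = 0.311833
P(M+4) = 0.19327^2 = 0.037353
The M peak is largest (0.650813); scaling to 100 gives 100.0 : 47.9 : 5.7.

100.0 : 47.9 : 5.7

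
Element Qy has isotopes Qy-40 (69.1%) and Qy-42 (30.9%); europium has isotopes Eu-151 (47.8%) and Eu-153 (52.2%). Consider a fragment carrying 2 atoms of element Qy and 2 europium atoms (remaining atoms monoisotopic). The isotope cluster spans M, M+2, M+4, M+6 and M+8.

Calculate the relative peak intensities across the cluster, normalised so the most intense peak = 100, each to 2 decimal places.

Element Qy pattern (n=2): 0.477481 : 0.427038 : 0.095481
Europium pattern (n=2): 0.228484 : 0.499032 : 0.272484
Convolve the two distributions (both contribute in 2-u steps):
  M: 0.477481×0.228484 = 0.109097
  M+2: 0.477481×0.499032 + 0.427038×0.228484 = 0.335850
  M+4: 0.477481×0.272484 + 0.427038×0.499032 + 0.095481×0.228484 = 0.365027
  M+6: 0.427038×0.272484 + 0.095481×0.499032 = 0.164009
  M+8: 0.095481×0.272484 = 0.026017
Scale to base peak (0.365027) = 100: 29.89 : 92.01 : 100.00 : 44.93 : 7.13

29.89 : 92.01 : 100.00 : 44.93 : 7.13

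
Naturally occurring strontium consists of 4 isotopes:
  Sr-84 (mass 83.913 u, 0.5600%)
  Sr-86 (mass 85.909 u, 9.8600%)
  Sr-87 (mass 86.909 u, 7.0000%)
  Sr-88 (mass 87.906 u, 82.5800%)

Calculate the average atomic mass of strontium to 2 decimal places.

87.62 u

Weight each isotope mass by its fractional abundance: 0.005600 × 83.913 + 0.098600 × 85.909 + 0.070000 × 86.909 + 0.825800 × 87.906
= 0.4699 + 8.4706 + 6.0836 + 72.5928 = 87.6169 u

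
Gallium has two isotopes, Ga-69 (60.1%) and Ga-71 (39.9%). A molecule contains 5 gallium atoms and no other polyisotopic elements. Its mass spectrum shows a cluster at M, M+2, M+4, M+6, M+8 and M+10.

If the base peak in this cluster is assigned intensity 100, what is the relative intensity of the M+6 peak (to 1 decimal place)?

Binomial terms of (0.601 + 0.399)^5: M 0.0784, M+2 0.2603, M+4 0.3456, M+6 0.2294, M+8 0.0762, M+10 0.0101 → M+4 is the base peak.
P(M+4) = C(5,2) × 0.601^3 × 0.399^2 = 10 × 0.2170818 × 0.159201 = 0.345596 (base)
P(M+6) = C(5,3) × 0.601^2 × 0.399^3 = 10 × 0.361201 × 0.0635212 = 0.229439
Relative intensity = 0.229439 / 0.345596 × 100 = 66.4

66.4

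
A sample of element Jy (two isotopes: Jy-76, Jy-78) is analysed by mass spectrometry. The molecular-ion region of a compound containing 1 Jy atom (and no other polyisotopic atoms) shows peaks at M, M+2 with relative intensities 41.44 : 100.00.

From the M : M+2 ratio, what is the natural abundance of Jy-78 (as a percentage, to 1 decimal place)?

Write p for the Jy-76 fraction. I(M+2)/I(M) = [C(1,1)·p^0·(1−p)] / p^1 = 1·(1−p)/p = 100.00/41.44 = 2.4131
(1−p)/p = 2.4131/1 = 2.4131  ⇒  p = 1/(1 + 2.4131) = 0.2930
Jy-76: 29.3%, Jy-78: 70.7%.

70.7%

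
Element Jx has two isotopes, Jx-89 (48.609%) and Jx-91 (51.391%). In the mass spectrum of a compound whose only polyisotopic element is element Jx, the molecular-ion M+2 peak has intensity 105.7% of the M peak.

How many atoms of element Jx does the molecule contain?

1

The M+2/M ratio from n Jx atoms is n · q/p = n · 0.51391/0.48609.
n = 1.057 × 0.48609/0.51391 = 1.00 ≈ 1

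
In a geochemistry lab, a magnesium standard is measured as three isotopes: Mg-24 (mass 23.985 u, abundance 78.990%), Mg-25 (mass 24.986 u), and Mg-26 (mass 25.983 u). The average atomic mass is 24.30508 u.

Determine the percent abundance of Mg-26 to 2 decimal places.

11.01%

Let x and y be the fractions of Mg-25 and Mg-26. Then x + y = 1 − 0.78990 = 0.21010 and 24.986x + 25.983y = 24.30508 − 0.78990×23.985 = 5.3593285.
Substituting: 24.986x + 25.983(0.21010 − x) = 5.3593285
(24.986 − 25.983)x = -0.0996998  ⇒  x = 0.10000, y = 0.11010
Mg-25: 10.00%, Mg-26: 11.01%.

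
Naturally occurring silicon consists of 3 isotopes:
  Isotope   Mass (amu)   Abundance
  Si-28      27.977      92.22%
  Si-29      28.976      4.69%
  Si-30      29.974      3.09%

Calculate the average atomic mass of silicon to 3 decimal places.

28.086 amu

Average mass = Σ (abundance × isotope mass) = 0.9222 × 27.977 + 0.0469 × 28.976 + 0.0309 × 29.974
= 25.8004 + 1.3590 + 0.9262 = 28.0856 amu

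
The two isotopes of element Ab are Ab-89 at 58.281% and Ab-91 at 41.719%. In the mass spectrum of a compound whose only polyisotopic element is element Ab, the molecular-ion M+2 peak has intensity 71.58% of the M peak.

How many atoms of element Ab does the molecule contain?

1

The M+2/M ratio from n Ab atoms is n · q/p = n · 0.41719/0.58281.
n = 0.7158 × 0.58281/0.41719 = 1.00 ≈ 1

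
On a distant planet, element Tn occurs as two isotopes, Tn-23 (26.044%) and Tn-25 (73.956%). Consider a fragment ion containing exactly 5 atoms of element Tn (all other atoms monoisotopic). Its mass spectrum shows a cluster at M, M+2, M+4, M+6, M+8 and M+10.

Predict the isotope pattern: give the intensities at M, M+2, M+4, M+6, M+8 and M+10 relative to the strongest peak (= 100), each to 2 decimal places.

The 5 Tn atoms are independent, so intensities follow the terms of (0.26044 + 0.73956)^5.
P(M) = 0.26044^5 = 0.001198
P(M+2) = 5 × 0.26044^4 × 0.73956^1 = 0.017013
P(M+4) = 10 × 0.26044^3 × 0.73956^2 = 0.096621
P(M+6) = 10 × 0.26044^2 × 0.73956^3 = 0.274369
P(M+8) = 5 × 0.26044^1 × 0.73956^4 = 0.389557
P(M+10) = 0.73956^5 = 0.221242
The M+8 peak is largest (0.389557); scaling to 100 gives 0.31 : 4.37 : 24.80 : 70.43 : 100.00 : 56.79.

0.31 : 4.37 : 24.80 : 70.43 : 100.00 : 56.79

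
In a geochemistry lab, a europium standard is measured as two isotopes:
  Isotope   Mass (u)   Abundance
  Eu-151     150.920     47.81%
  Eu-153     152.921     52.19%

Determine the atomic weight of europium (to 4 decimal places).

Ar = Σ fᵢ·mᵢ = 0.4781 × 150.920 + 0.5219 × 152.921
= 72.15485 + 79.80947 = 151.96432 u

151.9643 u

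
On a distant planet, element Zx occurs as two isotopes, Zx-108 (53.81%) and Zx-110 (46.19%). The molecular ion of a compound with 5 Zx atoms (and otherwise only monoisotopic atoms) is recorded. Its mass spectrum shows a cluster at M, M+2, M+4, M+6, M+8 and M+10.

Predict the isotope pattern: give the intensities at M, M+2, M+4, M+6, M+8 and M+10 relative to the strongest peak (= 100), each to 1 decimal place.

Expanding (0.5381 + 0.4619)^5:
P(M) = 0.5381^5 = 0.045114
P(M+2) = 5 × 0.5381^4 × 0.4619^1 = 0.193629
P(M+4) = 10 × 0.5381^3 × 0.4619^2 = 0.332418
P(M+6) = 10 × 0.5381^2 × 0.4619^3 = 0.285345
P(M+8) = 5 × 0.5381^1 × 0.4619^4 = 0.122469
P(M+10) = 0.4619^5 = 0.021025
The M+4 peak is largest (0.332418); scaling to 100 gives 13.6 : 58.2 : 100.0 : 85.8 : 36.8 : 6.3.

13.6 : 58.2 : 100.0 : 85.8 : 36.8 : 6.3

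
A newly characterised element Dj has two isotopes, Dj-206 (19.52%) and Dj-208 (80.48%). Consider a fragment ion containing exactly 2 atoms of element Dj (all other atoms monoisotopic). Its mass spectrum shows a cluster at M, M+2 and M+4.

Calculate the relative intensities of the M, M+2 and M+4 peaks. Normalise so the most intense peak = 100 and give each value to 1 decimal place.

Each Dj atom is independently Dj-206 (p = 0.1952) or Dj-208 (q = 0.8048); the cluster is the binomial expansion (p + q)^2.
P(M) = 0.1952^2 = 0.038103
P(M+2) = 2 × 0.1952^1 × 0.8048^1 = 0.314194
P(M+4) = 0.8048^2 = 0.647703
The M+4 peak is largest (0.647703); scaling to 100 gives 5.9 : 48.5 : 100.0.

5.9 : 48.5 : 100.0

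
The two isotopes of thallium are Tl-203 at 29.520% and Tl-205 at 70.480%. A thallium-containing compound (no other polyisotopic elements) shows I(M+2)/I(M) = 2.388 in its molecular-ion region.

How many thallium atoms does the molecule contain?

With n Tl atoms, P(M+2)/P(M) = C(n,1)·p^(n−1)q / p^n = n·q/p = n · 0.70480/0.29520.
n = 2.388 × 0.29520/0.70480 = 1.00 ≈ 1

1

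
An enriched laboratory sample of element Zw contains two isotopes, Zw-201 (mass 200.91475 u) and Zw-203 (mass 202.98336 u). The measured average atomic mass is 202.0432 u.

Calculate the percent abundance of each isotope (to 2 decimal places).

Writing the weighted mean with unknown fraction x of Zw-201:
200.91475·x + 202.98336·(1 − x) = 202.0432
(200.91475 − 202.98336)·x = 202.0432 − 202.98336
x = -0.94016 / -2.06861 = 0.45449 → 45.45% Zw-201, 54.55% Zw-203.

Zw-201: 45.45%, Zw-203: 54.55%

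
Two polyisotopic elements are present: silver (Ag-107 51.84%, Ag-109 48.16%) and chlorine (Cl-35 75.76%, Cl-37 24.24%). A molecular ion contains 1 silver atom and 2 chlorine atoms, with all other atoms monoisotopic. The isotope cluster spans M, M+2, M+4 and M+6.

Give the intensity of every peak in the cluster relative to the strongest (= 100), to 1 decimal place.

Silver pattern (n=1): 0.5184 : 0.4816
Chlorine pattern (n=2): 0.57395776 : 0.36728448 : 0.05875776
Convolve the two distributions (both contribute in 2-u steps):
  M: 0.5184×0.57395776 = 0.297540
  M+2: 0.5184×0.36728448 + 0.4816×0.57395776 = 0.466818
  M+4: 0.5184×0.05875776 + 0.4816×0.36728448 = 0.207344
  M+6: 0.4816×0.05875776 = 0.028298
Scale to base peak (0.466818) = 100: 63.7 : 100.0 : 44.4 : 6.1

63.7 : 100.0 : 44.4 : 6.1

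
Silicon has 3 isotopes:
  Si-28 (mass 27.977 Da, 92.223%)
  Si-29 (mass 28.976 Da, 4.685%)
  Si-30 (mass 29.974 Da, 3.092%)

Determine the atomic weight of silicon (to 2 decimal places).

28.09 Da

The abundance-weighted mean is 0.92223 × 27.977 + 0.04685 × 28.976 + 0.03092 × 29.974
= 25.8012 + 1.3575 + 0.9268 = 28.0855 Da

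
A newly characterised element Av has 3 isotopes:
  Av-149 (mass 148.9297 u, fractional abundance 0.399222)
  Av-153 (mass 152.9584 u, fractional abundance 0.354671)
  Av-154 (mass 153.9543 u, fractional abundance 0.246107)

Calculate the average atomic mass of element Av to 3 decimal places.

151.595 u

Average mass = Σ (abundance × isotope mass) = 0.399222 × 148.9297 + 0.354671 × 152.9584 + 0.246107 × 153.9543
= 59.45601 + 54.24991 + 37.88923 = 151.59515 u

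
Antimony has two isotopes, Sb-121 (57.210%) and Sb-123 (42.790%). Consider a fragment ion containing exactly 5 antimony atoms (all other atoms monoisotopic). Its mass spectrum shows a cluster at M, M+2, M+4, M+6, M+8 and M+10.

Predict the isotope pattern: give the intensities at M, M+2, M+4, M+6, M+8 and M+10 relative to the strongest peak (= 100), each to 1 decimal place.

17.9 : 66.8 : 100.0 : 74.8 : 28.0 : 4.2

The 5 Sb atoms are independent, so intensities follow the terms of (0.57210 + 0.42790)^5.
P(M) = 0.57210^5 = 0.061286
P(M+2) = 5 × 0.57210^4 × 0.42790^1 = 0.229192
P(M+4) = 10 × 0.57210^3 × 0.42790^2 = 0.342847
P(M+6) = 10 × 0.57210^2 × 0.42790^3 = 0.256431
P(M+8) = 5 × 0.57210^1 × 0.42790^4 = 0.095898
P(M+10) = 0.42790^5 = 0.014345
The M+4 peak is largest (0.342847); scaling to 100 gives 17.9 : 66.8 : 100.0 : 74.8 : 28.0 : 4.2.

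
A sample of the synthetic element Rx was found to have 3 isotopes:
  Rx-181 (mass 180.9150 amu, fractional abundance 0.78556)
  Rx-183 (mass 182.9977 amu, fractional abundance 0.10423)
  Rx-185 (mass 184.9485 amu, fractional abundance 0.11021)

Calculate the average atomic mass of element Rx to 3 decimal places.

Weight each isotope mass by its fractional abundance: 0.78556 × 180.9150 + 0.10423 × 182.9977 + 0.11021 × 184.9485
= 142.11959 + 19.07385 + 20.38317 = 181.57661 amu

181.577 amu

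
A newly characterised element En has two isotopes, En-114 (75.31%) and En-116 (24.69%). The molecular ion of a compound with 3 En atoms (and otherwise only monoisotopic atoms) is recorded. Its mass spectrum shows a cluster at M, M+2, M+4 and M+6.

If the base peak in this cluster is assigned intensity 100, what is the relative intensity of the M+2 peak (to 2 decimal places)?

98.35

Term probabilities: M 0.4271, M+2 0.4201, M+4 0.1377, M+6 0.0151. Base peak = M.
P(M) = C(3,0) × 0.7531^3 × 0.2469^0 = 1 × 0.4271279 × 1.0000 = 0.427128 (base)
P(M+2) = C(3,1) × 0.7531^2 × 0.2469^1 = 3 × 0.56715961 × 0.2469 = 0.420095
Relative intensity = 0.420095 / 0.427128 × 100 = 98.35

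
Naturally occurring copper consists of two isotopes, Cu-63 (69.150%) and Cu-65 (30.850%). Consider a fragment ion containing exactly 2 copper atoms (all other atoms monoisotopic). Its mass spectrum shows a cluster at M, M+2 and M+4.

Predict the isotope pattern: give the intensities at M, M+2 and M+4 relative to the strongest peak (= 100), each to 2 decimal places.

100.00 : 89.23 : 19.90

The 2 Cu atoms are independent, so intensities follow the terms of (0.69150 + 0.30850)^2.
P(M) = 0.69150^2 = 0.478172
P(M+2) = 2 × 0.69150^1 × 0.30850^1 = 0.426656
P(M+4) = 0.30850^2 = 0.095172
The M peak is largest (0.478172); scaling to 100 gives 100.00 : 89.23 : 19.90.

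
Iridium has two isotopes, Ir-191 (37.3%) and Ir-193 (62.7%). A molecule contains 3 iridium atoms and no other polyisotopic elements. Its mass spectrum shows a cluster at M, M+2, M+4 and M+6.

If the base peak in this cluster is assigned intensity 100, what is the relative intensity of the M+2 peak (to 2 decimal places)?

59.49

(0.373 + 0.627)^3 gives M 0.0519, M+2 0.2617, M+4 0.4399, M+6 0.2465; the largest is M+4.
P(M+4) = C(3,2) × 0.373^1 × 0.627^2 = 3 × 0.3730 × 0.393129 = 0.439911 (base)
P(M+2) = C(3,1) × 0.373^2 × 0.627^1 = 3 × 0.139129 × 0.6270 = 0.261702
Relative intensity = 0.261702 / 0.439911 × 100 = 59.49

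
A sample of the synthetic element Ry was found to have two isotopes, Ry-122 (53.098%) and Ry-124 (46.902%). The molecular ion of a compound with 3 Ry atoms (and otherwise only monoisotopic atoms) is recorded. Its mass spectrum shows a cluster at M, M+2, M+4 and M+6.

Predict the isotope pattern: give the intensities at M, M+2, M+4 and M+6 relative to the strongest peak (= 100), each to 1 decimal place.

The 3 Ry atoms are independent, so intensities follow the terms of (0.53098 + 0.46902)^3.
P(M) = 0.53098^3 = 0.149704
P(M+2) = 3 × 0.53098^2 × 0.46902^1 = 0.396706
P(M+4) = 3 × 0.53098^1 × 0.46902^2 = 0.350415
P(M+6) = 0.46902^3 = 0.103175
The M+2 peak is largest (0.396706); scaling to 100 gives 37.7 : 100.0 : 88.3 : 26.0.

37.7 : 100.0 : 88.3 : 26.0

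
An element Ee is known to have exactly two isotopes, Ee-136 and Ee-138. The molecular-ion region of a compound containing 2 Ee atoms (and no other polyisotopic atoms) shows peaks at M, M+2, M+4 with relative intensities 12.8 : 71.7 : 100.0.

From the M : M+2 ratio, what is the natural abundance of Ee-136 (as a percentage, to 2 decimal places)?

If p is the fraction of Ee that is Ee-136, then I(M+2)/I(M) = [C(2,1)·p^1·(1−p)] / p^2 = 2·(1−p)/p = 71.7/12.8 = 5.6016
(1−p)/p = 5.6016/2 = 2.8008  ⇒  p = 1/(1 + 2.8008) = 0.2631
Ee-136: 26.31%, Ee-138: 73.69%.

26.31%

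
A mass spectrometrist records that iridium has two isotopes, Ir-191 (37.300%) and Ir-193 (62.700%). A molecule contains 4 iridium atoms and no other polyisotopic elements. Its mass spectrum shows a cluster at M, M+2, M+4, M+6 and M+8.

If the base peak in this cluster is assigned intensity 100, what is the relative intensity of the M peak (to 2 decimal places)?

Term probabilities: M 0.0194, M+2 0.1302, M+4 0.3282, M+6 0.3678, M+8 0.1546. Base peak = M+6.
P(M+6) = C(4,3) × 0.37300^1 × 0.62700^3 = 4 × 0.3730 × 0.24649188 = 0.367766 (base)
P(M) = C(4,0) × 0.37300^4 × 0.62700^0 = 1 × 0.01935688 × 1.0000 = 0.019357
Relative intensity = 0.019357 / 0.367766 × 100 = 5.26

5.26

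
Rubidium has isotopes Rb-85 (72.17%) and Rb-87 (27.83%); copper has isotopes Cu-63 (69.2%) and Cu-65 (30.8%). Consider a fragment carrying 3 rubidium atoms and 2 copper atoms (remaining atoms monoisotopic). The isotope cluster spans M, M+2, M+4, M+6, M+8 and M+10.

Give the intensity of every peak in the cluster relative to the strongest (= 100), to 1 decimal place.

Rubidium pattern (n=3): 0.37589809 : 0.43485841 : 0.16768892 : 0.02155458
Copper pattern (n=2): 0.478864 : 0.426272 : 0.094864
Convolve the two distributions (both contribute in 2-u steps):
  M: 0.37589809×0.478864 = 0.180004
  M+2: 0.37589809×0.426272 + 0.43485841×0.478864 = 0.368473
  M+4: 0.37589809×0.094864 + 0.43485841×0.426272 + 0.16768892×0.478864 = 0.301327
  M+6: 0.43485841×0.094864 + 0.16768892×0.426272 + 0.02155458×0.478864 = 0.123055
  M+8: 0.16768892×0.094864 + 0.02155458×0.426272 = 0.025096
  M+10: 0.02155458×0.094864 = 0.002045
Scale to base peak (0.368473) = 100: 48.9 : 100.0 : 81.8 : 33.4 : 6.8 : 0.6

48.9 : 100.0 : 81.8 : 33.4 : 6.8 : 0.6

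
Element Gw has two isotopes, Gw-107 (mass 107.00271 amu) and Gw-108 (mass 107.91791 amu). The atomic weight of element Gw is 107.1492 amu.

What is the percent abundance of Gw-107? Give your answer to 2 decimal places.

83.99%

With x = fraction of Gw-107 (so Gw-108 is 1 − x):
107.00271·x + 107.91791·(1 − x) = 107.1492
(107.00271 − 107.91791)·x = 107.1492 − 107.91791
x = -0.76871 / -0.91520 = 0.83994 → 83.99% Gw-107, 16.01% Gw-108.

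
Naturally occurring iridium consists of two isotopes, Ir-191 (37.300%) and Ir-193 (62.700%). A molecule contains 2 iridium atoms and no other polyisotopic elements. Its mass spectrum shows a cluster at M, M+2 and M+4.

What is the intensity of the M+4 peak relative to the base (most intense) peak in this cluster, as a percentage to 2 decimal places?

84.05%

Binomial terms of (0.37300 + 0.62700)^2: M 0.1391, M+2 0.4677, M+4 0.3931 → M+2 is the base peak.
P(M+2) = C(2,1) × 0.37300^1 × 0.62700^1 = 2 × 0.3730 × 0.6270 = 0.467742 (base)
P(M+4) = C(2,2) × 0.37300^0 × 0.62700^2 = 1 × 1.0000 × 0.393129 = 0.393129
Relative intensity = 0.393129 / 0.467742 × 100 = 84.05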